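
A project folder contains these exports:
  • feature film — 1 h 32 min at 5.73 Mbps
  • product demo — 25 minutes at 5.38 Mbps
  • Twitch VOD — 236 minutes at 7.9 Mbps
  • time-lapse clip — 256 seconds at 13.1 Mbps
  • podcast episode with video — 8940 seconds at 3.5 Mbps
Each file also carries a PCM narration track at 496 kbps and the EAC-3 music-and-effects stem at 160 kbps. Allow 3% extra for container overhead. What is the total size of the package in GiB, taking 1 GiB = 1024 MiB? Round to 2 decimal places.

24.72 GiB

Audio total: 496 + 160 = 656 kbps = 0.656 Mbps.
feature film: 6.386 Mbps × 5520 s × 1.03 = 36308.2 Mb
product demo: 6.036 Mbps × 1500 s × 1.03 = 9325.6 Mb
Twitch VOD: 8.556 Mbps × 14160 s × 1.03 = 124787.5 Mb
time-lapse clip: 13.756 Mbps × 256 s × 1.03 = 3627.2 Mb
podcast episode with video: 4.156 Mbps × 8940 s × 1.03 = 38269.3 Mb
Total: 212317.9 Mb = 26539.7 MB.
= 24.72 GiB.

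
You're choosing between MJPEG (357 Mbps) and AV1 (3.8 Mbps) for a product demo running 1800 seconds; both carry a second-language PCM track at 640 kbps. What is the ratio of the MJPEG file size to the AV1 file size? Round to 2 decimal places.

80.55

Audio: 640 kbps = 0.640 Mbps.
MJPEG: 357.640 Mbps × 1800 s = 643752.0 Mb = 74.943 GiB.
AV1: 4.440 Mbps × 1800 s = 7992.0 Mb = 0.930 GiB.
Ratio: 74.943 / 0.930 = 80.550.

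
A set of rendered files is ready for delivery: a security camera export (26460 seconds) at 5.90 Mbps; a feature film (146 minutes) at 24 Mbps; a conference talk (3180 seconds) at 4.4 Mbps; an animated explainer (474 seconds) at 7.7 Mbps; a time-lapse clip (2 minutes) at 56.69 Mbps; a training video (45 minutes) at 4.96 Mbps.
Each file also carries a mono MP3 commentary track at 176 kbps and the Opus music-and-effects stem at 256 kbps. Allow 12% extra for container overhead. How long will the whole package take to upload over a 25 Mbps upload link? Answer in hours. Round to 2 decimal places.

Audio total: 176 + 256 = 432 kbps = 0.432 Mbps.
security camera export: 6.332 Mbps × 26460 s × 1.12 = 187650.1 Mb
feature film: 24.432 Mbps × 8760 s × 1.12 = 239707.2 Mb
conference talk: 4.832 Mbps × 3180 s × 1.12 = 17209.7 Mb
animated explainer: 8.132 Mbps × 474 s × 1.12 = 4317.1 Mb
time-lapse clip: 57.122 Mbps × 120 s × 1.12 = 7677.2 Mb
training video: 5.392 Mbps × 2700 s × 1.12 = 16305.4 Mb
Total: 472866.7 Mb = 59108.3 MB.
At 25 Mbps: 472866.7 / 25 = 18915 s ≈ 5.25 hours.

5.25 hours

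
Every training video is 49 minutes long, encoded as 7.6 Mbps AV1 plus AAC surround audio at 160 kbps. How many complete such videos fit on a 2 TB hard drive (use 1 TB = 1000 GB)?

49 min = 2940 s
Audio: 160 kbps = 0.160 Mbps.
Total bitrate: 7.760 Mbps.
Per item: 7.760 Mbps × 2940 s = 22,814 Mb = 2,852 MB.
Capacity: 2 TB = 16,000,000 Mb; 701.31 items → 701 complete.

701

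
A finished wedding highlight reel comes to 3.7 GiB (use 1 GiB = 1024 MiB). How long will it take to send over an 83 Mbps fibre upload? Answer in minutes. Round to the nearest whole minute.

File: 3.7 GiB = 31782.8 Mb.
At 83 Mbps: 31782.8 / 83 = 382.9 s ≈ 6.38 minutes.

6 minutes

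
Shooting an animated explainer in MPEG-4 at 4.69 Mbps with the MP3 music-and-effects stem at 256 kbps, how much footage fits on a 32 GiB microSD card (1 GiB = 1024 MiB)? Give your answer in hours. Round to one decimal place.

Audio: 256 kbps = 0.256 Mbps.
Total bitrate: 4.69 + 0.256 = 4.946 Mbps.
Capacity: 32 GiB = 274,878 Mb.
Recording time: 274,878 / 4.946 = 55,576 s ≈ 15.4 hours.

15.4 hours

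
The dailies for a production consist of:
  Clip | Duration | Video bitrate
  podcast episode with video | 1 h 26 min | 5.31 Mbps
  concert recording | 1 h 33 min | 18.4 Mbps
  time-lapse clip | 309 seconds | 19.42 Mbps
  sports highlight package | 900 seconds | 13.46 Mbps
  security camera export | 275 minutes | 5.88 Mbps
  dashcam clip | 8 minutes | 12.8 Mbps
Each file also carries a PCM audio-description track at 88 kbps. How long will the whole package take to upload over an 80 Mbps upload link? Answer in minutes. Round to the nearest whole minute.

Audio: 88 kbps = 0.088 Mbps.
podcast episode with video: 5.398 Mbps × 5160 s = 27853.7 Mb
concert recording: 18.488 Mbps × 5580 s = 103163.0 Mb
time-lapse clip: 19.508 Mbps × 309 s = 6028.0 Mb
sports highlight package: 13.548 Mbps × 900 s = 12193.2 Mb
security camera export: 5.968 Mbps × 16500 s = 98472.0 Mb
dashcam clip: 12.888 Mbps × 480 s = 6186.2 Mb
Total: 253896.1 Mb = 31737.0 MB.
At 80 Mbps: 253896.1 / 80 = 3174 s ≈ 52.9 minutes.

53 minutes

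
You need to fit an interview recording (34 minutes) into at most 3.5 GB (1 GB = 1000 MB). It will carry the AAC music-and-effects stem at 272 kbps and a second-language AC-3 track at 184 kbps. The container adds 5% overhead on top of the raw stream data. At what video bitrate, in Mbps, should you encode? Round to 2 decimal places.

12.62 Mbps

Budget: 3.5 GB = 28000.0 Mb.
Stream payload after overhead: 28000.0 / 1.05 = 26666.7 Mb.
34 min = 2040 s
Total bitrate budget: 26666.7 Mb / 2040 s = 13.072 Mbps.
Audio total: 272 + 184 = 456 kbps = 0.456 Mbps.
Video: 13.072 − 0.456 = 12.616 Mbps.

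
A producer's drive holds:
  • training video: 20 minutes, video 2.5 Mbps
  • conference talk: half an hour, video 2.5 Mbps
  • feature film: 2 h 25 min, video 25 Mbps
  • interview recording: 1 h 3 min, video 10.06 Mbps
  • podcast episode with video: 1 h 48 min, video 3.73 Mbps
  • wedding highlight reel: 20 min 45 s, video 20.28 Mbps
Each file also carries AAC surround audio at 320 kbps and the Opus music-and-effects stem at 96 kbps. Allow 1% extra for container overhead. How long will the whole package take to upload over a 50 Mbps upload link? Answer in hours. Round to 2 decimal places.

1.81 hours

Audio total: 320 + 96 = 416 kbps = 0.416 Mbps.
training video: 2.916 Mbps × 1200 s × 1.01 = 3534.2 Mb
conference talk: 2.916 Mbps × 1800 s × 1.01 = 5301.3 Mb
feature film: 25.416 Mbps × 8700 s × 1.01 = 223330.4 Mb
interview recording: 10.476 Mbps × 3780 s × 1.01 = 39995.3 Mb
podcast episode with video: 4.146 Mbps × 6480 s × 1.01 = 27134.7 Mb
wedding highlight reel: 20.696 Mbps × 1245 s × 1.01 = 26024.2 Mb
Total: 325320.1 Mb = 40665.0 MB.
At 50 Mbps: 325320.1 / 50 = 6506 s ≈ 1.81 hours.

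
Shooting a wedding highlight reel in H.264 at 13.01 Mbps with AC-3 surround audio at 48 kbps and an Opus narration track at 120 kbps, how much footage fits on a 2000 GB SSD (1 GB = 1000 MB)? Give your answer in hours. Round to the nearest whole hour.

337 hours

Audio total: 48 + 120 = 168 kbps = 0.168 Mbps.
Total bitrate: 13.01 + 0.168 = 13.178 Mbps.
Capacity: 2000 GB = 16,000,000 Mb.
Recording time: 16,000,000 / 13.178 = 1,214,145 s ≈ 337 hours.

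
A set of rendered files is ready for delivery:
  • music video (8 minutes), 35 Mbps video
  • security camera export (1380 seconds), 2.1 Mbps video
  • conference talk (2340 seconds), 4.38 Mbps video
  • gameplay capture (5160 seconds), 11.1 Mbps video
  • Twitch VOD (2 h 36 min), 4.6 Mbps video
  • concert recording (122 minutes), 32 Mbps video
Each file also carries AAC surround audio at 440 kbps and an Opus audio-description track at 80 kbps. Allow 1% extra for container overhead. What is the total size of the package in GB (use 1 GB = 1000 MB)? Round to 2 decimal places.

Audio total: 440 + 80 = 520 kbps = 0.520 Mbps.
music video: 35.520 Mbps × 480 s × 1.01 = 17220.1 Mb
security camera export: 2.620 Mbps × 1380 s × 1.01 = 3651.8 Mb
conference talk: 4.900 Mbps × 2340 s × 1.01 = 11580.7 Mb
gameplay capture: 11.620 Mbps × 5160 s × 1.01 = 60558.8 Mb
Twitch VOD: 5.120 Mbps × 9360 s × 1.01 = 48402.4 Mb
concert recording: 32.520 Mbps × 7320 s × 1.01 = 240426.9 Mb
Total: 381840.6 Mb = 47730.1 MB.
= 47.73 GB.

47.73 GB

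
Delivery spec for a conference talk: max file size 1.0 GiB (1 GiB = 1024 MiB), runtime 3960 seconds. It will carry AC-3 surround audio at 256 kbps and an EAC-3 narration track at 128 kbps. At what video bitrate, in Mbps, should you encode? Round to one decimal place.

Budget: 1.0 GiB = 8589.9 Mb.
Total bitrate budget: 8589.9 Mb / 3960 s = 2.169 Mbps.
Audio total: 256 + 128 = 384 kbps = 0.384 Mbps.
Video: 2.169 − 0.384 = 1.785 Mbps.

1.8 Mbps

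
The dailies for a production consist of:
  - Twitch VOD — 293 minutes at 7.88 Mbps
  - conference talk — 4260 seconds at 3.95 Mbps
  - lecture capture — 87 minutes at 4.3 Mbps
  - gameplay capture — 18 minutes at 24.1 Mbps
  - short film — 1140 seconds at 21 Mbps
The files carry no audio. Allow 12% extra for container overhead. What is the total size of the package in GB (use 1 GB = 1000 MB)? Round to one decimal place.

31.9 GB

Twitch VOD: 7.880 Mbps × 17580 s × 1.12 = 155154.0 Mb
conference talk: 3.950 Mbps × 4260 s × 1.12 = 18846.2 Mb
lecture capture: 4.300 Mbps × 5220 s × 1.12 = 25139.5 Mb
gameplay capture: 24.100 Mbps × 1080 s × 1.12 = 29151.4 Mb
short film: 21.000 Mbps × 1140 s × 1.12 = 26812.8 Mb
Total: 255104.0 Mb = 31888.0 MB.
= 31.89 GB.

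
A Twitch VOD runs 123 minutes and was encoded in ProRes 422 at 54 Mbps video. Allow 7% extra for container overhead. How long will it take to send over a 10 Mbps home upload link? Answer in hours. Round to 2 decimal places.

123 min = 7380 s
File: 54.000 Mbps × 7380 s = 398520.0 Mb.
With 7% container overhead: ×1.07. → 426416.4 Mb.
At 10 Mbps: 426416.4 / 10 = 42641.6 s ≈ 11.8 hours.

11.84 hours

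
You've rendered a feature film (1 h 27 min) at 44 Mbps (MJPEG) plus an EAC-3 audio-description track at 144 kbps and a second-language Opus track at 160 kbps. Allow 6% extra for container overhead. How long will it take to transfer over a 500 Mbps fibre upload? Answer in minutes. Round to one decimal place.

8.2 minutes

1 h 27 min = 87 min = 5220 s
Audio total: 144 + 160 = 304 kbps = 0.304 Mbps.
Total bitrate: 44.304 Mbps.
File: 44.304 Mbps × 5220 s = 231266.9 Mb.
With 6% container overhead: ×1.06. → 245142.9 Mb.
At 500 Mbps: 245142.9 / 500 = 490.3 s ≈ 8.17 minutes.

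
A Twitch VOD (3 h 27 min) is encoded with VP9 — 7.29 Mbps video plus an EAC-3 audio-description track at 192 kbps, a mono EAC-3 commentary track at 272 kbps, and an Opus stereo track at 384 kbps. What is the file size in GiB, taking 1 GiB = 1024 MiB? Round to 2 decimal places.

11.77 GiB

3 h 27 min = 207 min = 12420 s
Audio total: 192 + 272 + 384 = 848 kbps = 0.848 Mbps.
Total bitrate: 7.29 + 0.848 = 8.138 Mbps.
Stream data: 8.138 Mbps × 12420 s = 101074.0 Mb.
101,074 Mb = 12,634,245,000 bytes ÷ 1,073,741,824 = 11.77 GiB.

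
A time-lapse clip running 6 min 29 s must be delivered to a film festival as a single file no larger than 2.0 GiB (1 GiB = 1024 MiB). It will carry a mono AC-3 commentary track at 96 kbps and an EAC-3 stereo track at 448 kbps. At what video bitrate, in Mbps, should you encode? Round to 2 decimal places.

Budget: 2.0 GiB = 17179.9 Mb.
6 min 29 s = 389 s
Total bitrate budget: 17179.9 Mb / 389 s = 44.164 Mbps.
Audio total: 96 + 448 = 544 kbps = 0.544 Mbps.
Video: 44.164 − 0.544 = 43.620 Mbps.

43.62 Mbps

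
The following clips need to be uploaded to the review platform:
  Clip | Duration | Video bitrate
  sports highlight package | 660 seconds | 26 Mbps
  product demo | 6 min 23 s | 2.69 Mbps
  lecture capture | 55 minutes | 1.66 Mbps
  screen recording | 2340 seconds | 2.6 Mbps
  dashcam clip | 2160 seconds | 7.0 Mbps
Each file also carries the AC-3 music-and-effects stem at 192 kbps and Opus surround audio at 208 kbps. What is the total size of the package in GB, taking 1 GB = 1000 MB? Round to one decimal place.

Audio total: 192 + 208 = 400 kbps = 0.400 Mbps.
sports highlight package: 26.400 Mbps × 660 s = 17424.0 Mb
product demo: 3.090 Mbps × 383 s = 1183.5 Mb
lecture capture: 2.060 Mbps × 3300 s = 6798.0 Mb
screen recording: 3.000 Mbps × 2340 s = 7020.0 Mb
dashcam clip: 7.400 Mbps × 2160 s = 15984.0 Mb
Total: 48409.5 Mb = 6051.2 MB.
= 6.051 GB.

6.1 GB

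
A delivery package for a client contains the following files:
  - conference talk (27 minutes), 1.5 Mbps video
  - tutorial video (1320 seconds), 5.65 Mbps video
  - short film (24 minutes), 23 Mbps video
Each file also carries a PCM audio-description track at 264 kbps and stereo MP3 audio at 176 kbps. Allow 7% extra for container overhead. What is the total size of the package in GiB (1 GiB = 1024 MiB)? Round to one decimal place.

Audio total: 264 + 176 = 440 kbps = 0.440 Mbps.
conference talk: 1.940 Mbps × 1620 s × 1.07 = 3362.8 Mb
tutorial video: 6.090 Mbps × 1320 s × 1.07 = 8601.5 Mb
short film: 23.440 Mbps × 1440 s × 1.07 = 36116.4 Mb
Total: 48080.7 Mb = 6010.1 MB.
= 5.597 GiB.

5.6 GiB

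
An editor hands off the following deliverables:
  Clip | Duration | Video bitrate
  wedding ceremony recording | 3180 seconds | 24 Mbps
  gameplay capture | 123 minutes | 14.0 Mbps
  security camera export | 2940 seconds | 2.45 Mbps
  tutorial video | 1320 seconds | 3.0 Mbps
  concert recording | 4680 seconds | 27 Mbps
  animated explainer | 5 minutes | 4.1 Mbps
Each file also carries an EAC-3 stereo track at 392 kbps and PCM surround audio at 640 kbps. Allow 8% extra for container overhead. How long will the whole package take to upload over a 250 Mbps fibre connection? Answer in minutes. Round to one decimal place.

24.4 minutes

Audio total: 392 + 640 = 1032 kbps = 1.032 Mbps.
wedding ceremony recording: 25.032 Mbps × 3180 s × 1.08 = 85969.9 Mb
gameplay capture: 15.032 Mbps × 7380 s × 1.08 = 119811.1 Mb
security camera export: 3.482 Mbps × 2940 s × 1.08 = 11056.0 Mb
tutorial video: 4.032 Mbps × 1320 s × 1.08 = 5748.0 Mb
concert recording: 28.032 Mbps × 4680 s × 1.08 = 141684.9 Mb
animated explainer: 5.132 Mbps × 300 s × 1.08 = 1662.8 Mb
Total: 365932.7 Mb = 45741.6 MB.
At 250 Mbps: 365932.7 / 250 = 1464 s ≈ 24.4 minutes.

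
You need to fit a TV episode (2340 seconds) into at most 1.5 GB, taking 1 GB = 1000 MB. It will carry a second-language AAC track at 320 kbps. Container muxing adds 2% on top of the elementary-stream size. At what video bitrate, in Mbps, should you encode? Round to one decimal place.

4.7 Mbps

Budget: 1.5 GB = 12000.0 Mb.
Stream payload after overhead: 12000.0 / 1.02 = 11764.7 Mb.
Total bitrate budget: 11764.7 Mb / 2340 s = 5.028 Mbps.
Audio: 320 kbps = 0.320 Mbps.
Video: 5.028 − 0.320 = 4.708 Mbps.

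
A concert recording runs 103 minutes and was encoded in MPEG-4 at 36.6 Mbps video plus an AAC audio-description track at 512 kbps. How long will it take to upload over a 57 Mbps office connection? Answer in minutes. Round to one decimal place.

103 min = 6180 s
Audio: 512 kbps = 0.512 Mbps.
Total bitrate: 37.112 Mbps.
File: 37.112 Mbps × 6180 s = 229352.2 Mb.
At 57 Mbps: 229352.2 / 57 = 4023.7 s ≈ 67.1 minutes.

67.1 minutes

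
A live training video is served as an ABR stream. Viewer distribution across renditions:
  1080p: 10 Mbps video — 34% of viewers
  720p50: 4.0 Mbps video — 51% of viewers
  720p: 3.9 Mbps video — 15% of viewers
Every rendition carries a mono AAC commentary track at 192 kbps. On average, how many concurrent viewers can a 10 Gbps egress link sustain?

1608

Audio: 192 kbps = 0.192 Mbps.
Average per-viewer bitrate: 0.34×10.192 + 0.51×4.192 + 0.15×4.092 = 6.217 Mbps.
10 Gbps = 10,000 Mbps; 10,000 / 6.217 = 1608.49 → 1608.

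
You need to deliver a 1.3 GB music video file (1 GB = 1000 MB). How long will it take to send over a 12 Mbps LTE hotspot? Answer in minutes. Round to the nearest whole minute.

14 minutes

File: 1.3 GB = 10400.0 Mb.
At 12 Mbps: 10400.0 / 12 = 866.7 s ≈ 14.4 minutes.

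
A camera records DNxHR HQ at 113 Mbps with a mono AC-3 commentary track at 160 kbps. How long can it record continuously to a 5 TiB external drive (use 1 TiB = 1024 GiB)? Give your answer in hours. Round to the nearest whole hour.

Audio: 160 kbps = 0.160 Mbps.
Total bitrate: 113 + 0.160 = 113.160 Mbps.
Capacity: 5 TiB = 43,980,465 Mb.
Recording time: 43,980,465 / 113.160 = 388,657 s ≈ 108 hours.

108 hours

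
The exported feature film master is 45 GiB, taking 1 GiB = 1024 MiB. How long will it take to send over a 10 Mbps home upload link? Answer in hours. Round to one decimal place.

10.7 hours

File: 45 GiB = 386547.1 Mb.
At 10 Mbps: 386547.1 / 10 = 38654.7 s ≈ 10.7 hours.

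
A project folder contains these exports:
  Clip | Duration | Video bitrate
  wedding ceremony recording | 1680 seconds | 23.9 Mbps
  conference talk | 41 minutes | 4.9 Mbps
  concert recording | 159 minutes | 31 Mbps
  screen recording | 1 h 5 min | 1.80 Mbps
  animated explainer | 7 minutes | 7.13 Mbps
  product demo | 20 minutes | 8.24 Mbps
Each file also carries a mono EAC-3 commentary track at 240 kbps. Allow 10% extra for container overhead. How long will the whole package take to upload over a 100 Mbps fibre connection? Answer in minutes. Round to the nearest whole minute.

68 minutes

Audio: 240 kbps = 0.240 Mbps.
wedding ceremony recording: 24.140 Mbps × 1680 s × 1.10 = 44610.7 Mb
conference talk: 5.140 Mbps × 2460 s × 1.10 = 13908.8 Mb
concert recording: 31.240 Mbps × 9540 s × 1.10 = 327832.6 Mb
screen recording: 2.040 Mbps × 3900 s × 1.10 = 8751.6 Mb
animated explainer: 7.370 Mbps × 420 s × 1.10 = 3404.9 Mb
product demo: 8.480 Mbps × 1200 s × 1.10 = 11193.6 Mb
Total: 409702.3 Mb = 51212.8 MB.
At 100 Mbps: 409702.3 / 100 = 4097 s ≈ 68.3 minutes.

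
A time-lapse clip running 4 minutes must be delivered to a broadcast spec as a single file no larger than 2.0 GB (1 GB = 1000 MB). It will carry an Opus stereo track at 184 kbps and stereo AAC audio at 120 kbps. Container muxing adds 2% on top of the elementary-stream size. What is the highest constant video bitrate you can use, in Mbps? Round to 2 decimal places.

Budget: 2.0 GB = 16000.0 Mb.
Stream payload after overhead: 16000.0 / 1.02 = 15686.3 Mb.
4 min = 240 s
Total bitrate budget: 15686.3 Mb / 240 s = 65.359 Mbps.
Audio total: 184 + 120 = 304 kbps = 0.304 Mbps.
Video: 65.359 − 0.304 = 65.055 Mbps.

65.06 Mbps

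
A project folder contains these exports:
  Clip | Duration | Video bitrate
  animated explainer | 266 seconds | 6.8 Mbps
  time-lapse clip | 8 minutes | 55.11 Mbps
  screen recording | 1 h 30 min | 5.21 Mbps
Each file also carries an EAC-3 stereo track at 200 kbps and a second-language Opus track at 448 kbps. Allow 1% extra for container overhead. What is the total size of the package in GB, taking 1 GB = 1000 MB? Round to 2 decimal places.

7.62 GB

Audio total: 200 + 448 = 648 kbps = 0.648 Mbps.
animated explainer: 7.448 Mbps × 266 s × 1.01 = 2001.0 Mb
time-lapse clip: 55.758 Mbps × 480 s × 1.01 = 27031.5 Mb
screen recording: 5.858 Mbps × 5400 s × 1.01 = 31949.5 Mb
Total: 60982.0 Mb = 7622.7 MB.
= 7.623 GB.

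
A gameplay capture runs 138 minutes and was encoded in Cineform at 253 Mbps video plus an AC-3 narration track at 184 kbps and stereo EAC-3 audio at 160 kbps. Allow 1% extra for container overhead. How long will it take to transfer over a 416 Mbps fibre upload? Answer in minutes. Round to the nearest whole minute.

138 min = 8280 s
Audio total: 184 + 160 = 344 kbps = 0.344 Mbps.
Total bitrate: 253.344 Mbps.
File: 253.344 Mbps × 8280 s = 2097688.3 Mb.
With 1% container overhead: ×1.01. → 2118665.2 Mb.
At 416 Mbps: 2118665.2 / 416 = 5092.9 s ≈ 84.9 minutes.

85 minutes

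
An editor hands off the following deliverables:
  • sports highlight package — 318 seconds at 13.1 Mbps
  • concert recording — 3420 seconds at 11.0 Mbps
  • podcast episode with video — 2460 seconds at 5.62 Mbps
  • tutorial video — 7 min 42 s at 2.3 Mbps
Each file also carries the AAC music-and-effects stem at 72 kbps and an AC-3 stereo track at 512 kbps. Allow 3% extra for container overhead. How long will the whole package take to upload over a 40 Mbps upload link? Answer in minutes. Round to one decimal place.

26.0 minutes

Audio total: 72 + 512 = 584 kbps = 0.584 Mbps.
sports highlight package: 13.684 Mbps × 318 s × 1.03 = 4482.1 Mb
concert recording: 11.584 Mbps × 3420 s × 1.03 = 40805.8 Mb
podcast episode with video: 6.204 Mbps × 2460 s × 1.03 = 15719.7 Mb
tutorial video: 2.884 Mbps × 462 s × 1.03 = 1372.4 Mb
Total: 62379.9 Mb = 7797.5 MB.
At 40 Mbps: 62379.9 / 40 = 1559 s ≈ 26 minutes.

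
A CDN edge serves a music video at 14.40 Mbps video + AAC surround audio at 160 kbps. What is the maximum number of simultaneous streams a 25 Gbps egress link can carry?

Audio: 160 kbps = 0.160 Mbps.
Per-viewer media rate: 14.560 Mbps.
25 Gbps = 25,000 Mbps; 25,000 / 14.560 = 1717.03 → 1717 viewers.

1717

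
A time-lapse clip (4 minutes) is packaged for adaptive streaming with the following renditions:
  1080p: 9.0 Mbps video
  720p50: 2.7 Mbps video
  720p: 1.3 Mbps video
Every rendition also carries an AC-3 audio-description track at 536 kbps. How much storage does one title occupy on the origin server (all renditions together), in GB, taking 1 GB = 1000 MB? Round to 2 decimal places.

0.44 GB

4 min = 240 s
Audio: 536 kbps = 0.536 Mbps.
Sum of rendition bitrates: (9.0+0.536) + (2.7+0.536) + (1.3+0.536) = 14.608 Mbps.
× 240 s = 3,506 Mb = 438.2 MB = 0.4382 GB.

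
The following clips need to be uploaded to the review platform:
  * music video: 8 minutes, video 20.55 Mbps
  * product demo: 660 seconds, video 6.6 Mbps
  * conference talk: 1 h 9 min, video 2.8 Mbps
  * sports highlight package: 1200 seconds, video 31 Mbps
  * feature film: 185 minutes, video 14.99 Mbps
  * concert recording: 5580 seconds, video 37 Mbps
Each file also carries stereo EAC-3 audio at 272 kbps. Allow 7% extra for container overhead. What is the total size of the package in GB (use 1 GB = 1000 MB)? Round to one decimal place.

Audio: 272 kbps = 0.272 Mbps.
music video: 20.822 Mbps × 480 s × 1.07 = 10694.2 Mb
product demo: 6.872 Mbps × 660 s × 1.07 = 4853.0 Mb
conference talk: 3.072 Mbps × 4140 s × 1.07 = 13608.3 Mb
sports highlight package: 31.272 Mbps × 1200 s × 1.07 = 40153.2 Mb
feature film: 15.262 Mbps × 11100 s × 1.07 = 181266.8 Mb
concert recording: 37.272 Mbps × 5580 s × 1.07 = 222536.2 Mb
Total: 473111.8 Mb = 59139.0 MB.
= 59.14 GB.

59.1 GB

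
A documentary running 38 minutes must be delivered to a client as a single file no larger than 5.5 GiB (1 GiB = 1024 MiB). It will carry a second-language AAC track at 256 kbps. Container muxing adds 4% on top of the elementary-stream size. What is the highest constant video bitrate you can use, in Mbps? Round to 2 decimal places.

Budget: 5.5 GiB = 47244.6 Mb.
Stream payload after overhead: 47244.6 / 1.04 = 45427.5 Mb.
38 min = 2280 s
Total bitrate budget: 45427.5 Mb / 2280 s = 19.924 Mbps.
Audio: 256 kbps = 0.256 Mbps.
Video: 19.924 − 0.256 = 19.668 Mbps.

19.67 Mbps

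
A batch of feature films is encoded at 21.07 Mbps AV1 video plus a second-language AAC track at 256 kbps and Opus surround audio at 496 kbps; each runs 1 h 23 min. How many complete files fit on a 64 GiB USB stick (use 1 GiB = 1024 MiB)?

1 h 23 min = 83 min = 4980 s
Audio total: 256 + 496 = 752 kbps = 0.752 Mbps.
Total bitrate: 21.822 Mbps.
Per item: 21.822 Mbps × 4980 s = 108,674 Mb = 13,584 MB.
Capacity: 64 GiB = 549,756 Mb; 5.06 items → 5 complete.

5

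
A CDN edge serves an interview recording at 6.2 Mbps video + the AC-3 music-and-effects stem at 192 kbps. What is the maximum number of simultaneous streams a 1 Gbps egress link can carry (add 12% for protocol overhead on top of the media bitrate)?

139

Audio: 192 kbps = 0.192 Mbps.
Per-viewer media rate: 6.392 Mbps.
On the wire with 12% overhead: 7.159 Mbps.
1 Gbps = 1,000 Mbps; 1,000 / 7.159 = 139.68 → 139 viewers.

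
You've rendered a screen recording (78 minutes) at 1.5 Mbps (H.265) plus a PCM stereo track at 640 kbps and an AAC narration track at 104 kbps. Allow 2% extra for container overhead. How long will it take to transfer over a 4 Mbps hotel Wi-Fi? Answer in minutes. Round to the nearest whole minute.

78 min = 4680 s
Audio total: 640 + 104 = 744 kbps = 0.744 Mbps.
Total bitrate: 2.244 Mbps.
File: 2.244 Mbps × 4680 s = 10501.9 Mb.
With 2% container overhead: ×1.02. → 10712.0 Mb.
At 4 Mbps: 10712.0 / 4 = 2678.0 s ≈ 44.6 minutes.

45 minutes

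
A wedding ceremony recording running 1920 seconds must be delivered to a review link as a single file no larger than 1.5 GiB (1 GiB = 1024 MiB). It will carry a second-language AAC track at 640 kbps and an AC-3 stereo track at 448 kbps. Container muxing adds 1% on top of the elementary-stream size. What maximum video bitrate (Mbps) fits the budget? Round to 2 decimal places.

Budget: 1.5 GiB = 12884.9 Mb.
Stream payload after overhead: 12884.9 / 1.01 = 12757.3 Mb.
Total bitrate budget: 12757.3 Mb / 1920 s = 6.644 Mbps.
Audio total: 640 + 448 = 1088 kbps = 1.088 Mbps.
Video: 6.644 − 1.088 = 5.556 Mbps.

5.56 Mbps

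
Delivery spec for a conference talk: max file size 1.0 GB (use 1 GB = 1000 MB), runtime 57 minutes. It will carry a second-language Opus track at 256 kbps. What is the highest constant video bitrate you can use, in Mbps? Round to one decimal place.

2.1 Mbps

Budget: 1.0 GB = 8000.0 Mb.
57 min = 3420 s
Total bitrate budget: 8000.0 Mb / 3420 s = 2.339 Mbps.
Audio: 256 kbps = 0.256 Mbps.
Video: 2.339 − 0.256 = 2.083 Mbps.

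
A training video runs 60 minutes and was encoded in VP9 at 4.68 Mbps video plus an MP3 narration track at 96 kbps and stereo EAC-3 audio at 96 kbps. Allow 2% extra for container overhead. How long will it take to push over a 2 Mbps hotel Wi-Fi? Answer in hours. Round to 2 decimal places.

2.48 hours

60 min = 3600 s
Audio total: 96 + 96 = 192 kbps = 0.192 Mbps.
Total bitrate: 4.872 Mbps.
File: 4.872 Mbps × 3600 s = 17539.2 Mb.
With 2% container overhead: ×1.02. → 17890.0 Mb.
At 2 Mbps: 17890.0 / 2 = 8945.0 s ≈ 2.48 hours.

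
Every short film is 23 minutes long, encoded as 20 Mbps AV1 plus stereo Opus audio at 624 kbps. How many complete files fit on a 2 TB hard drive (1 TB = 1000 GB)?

562

23 min = 1380 s
Audio: 624 kbps = 0.624 Mbps.
Total bitrate: 20.624 Mbps.
Per item: 20.624 Mbps × 1380 s = 28,461 Mb = 3,558 MB.
Capacity: 2 TB = 16,000,000 Mb; 562.17 items → 562 complete.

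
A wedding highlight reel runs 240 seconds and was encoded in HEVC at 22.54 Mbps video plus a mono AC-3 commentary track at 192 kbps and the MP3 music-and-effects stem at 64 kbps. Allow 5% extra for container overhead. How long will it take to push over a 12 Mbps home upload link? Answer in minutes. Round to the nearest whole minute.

8 minutes

Audio total: 192 + 64 = 256 kbps = 0.256 Mbps.
Total bitrate: 22.796 Mbps.
File: 22.796 Mbps × 240 s = 5471.0 Mb.
With 5% container overhead: ×1.05. → 5744.6 Mb.
At 12 Mbps: 5744.6 / 12 = 478.7 s ≈ 7.98 minutes.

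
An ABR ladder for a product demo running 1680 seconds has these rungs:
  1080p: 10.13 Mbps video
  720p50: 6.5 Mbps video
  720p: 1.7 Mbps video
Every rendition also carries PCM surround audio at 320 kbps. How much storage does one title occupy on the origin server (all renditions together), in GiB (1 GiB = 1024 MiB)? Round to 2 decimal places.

Audio: 320 kbps = 0.320 Mbps.
Sum of rendition bitrates: (10.13+0.320) + (6.5+0.320) + (1.7+0.320) = 19.290 Mbps.
× 1680 s = 32,407 Mb = 4,051 MB = 3.773 GiB.

3.77 GiB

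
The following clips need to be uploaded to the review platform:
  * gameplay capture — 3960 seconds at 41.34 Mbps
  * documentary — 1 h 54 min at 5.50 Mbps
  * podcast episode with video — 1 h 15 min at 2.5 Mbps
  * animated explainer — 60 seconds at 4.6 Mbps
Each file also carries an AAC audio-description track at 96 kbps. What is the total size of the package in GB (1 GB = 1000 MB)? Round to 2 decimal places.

Audio: 96 kbps = 0.096 Mbps.
gameplay capture: 41.436 Mbps × 3960 s = 164086.6 Mb
documentary: 5.596 Mbps × 6840 s = 38276.6 Mb
podcast episode with video: 2.596 Mbps × 4500 s = 11682.0 Mb
animated explainer: 4.696 Mbps × 60 s = 281.8 Mb
Total: 214327.0 Mb = 26790.9 MB.
= 26.79 GB.

26.79 GB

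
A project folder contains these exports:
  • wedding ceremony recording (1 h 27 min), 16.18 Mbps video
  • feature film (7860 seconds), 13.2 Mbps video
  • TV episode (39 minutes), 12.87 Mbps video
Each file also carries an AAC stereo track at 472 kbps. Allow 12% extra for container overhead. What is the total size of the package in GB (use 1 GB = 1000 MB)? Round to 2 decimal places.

31.58 GB

Audio: 472 kbps = 0.472 Mbps.
wedding ceremony recording: 16.652 Mbps × 5220 s × 1.12 = 97354.3 Mb
feature film: 13.672 Mbps × 7860 s × 1.12 = 120357.4 Mb
TV episode: 13.342 Mbps × 2340 s × 1.12 = 34966.7 Mb
Total: 252678.3 Mb = 31584.8 MB.
= 31.58 GB.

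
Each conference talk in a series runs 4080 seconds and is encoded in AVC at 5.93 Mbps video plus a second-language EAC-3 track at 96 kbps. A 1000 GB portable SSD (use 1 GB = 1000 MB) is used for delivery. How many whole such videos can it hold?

Audio: 96 kbps = 0.096 Mbps.
Total bitrate: 6.026 Mbps.
Per item: 6.026 Mbps × 4080 s = 24,586 Mb = 3,073 MB.
Capacity: 1000 GB = 8,000,000 Mb; 325.39 items → 325 complete.

325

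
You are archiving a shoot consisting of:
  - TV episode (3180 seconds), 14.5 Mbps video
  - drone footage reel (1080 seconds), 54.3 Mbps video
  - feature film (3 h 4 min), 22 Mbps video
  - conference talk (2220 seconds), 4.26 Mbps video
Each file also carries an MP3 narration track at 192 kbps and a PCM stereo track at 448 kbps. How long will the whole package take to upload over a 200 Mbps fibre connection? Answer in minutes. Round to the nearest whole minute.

31 minutes

Audio total: 192 + 448 = 640 kbps = 0.640 Mbps.
TV episode: 15.140 Mbps × 3180 s = 48145.2 Mb
drone footage reel: 54.940 Mbps × 1080 s = 59335.2 Mb
feature film: 22.640 Mbps × 11040 s = 249945.6 Mb
conference talk: 4.900 Mbps × 2220 s = 10878.0 Mb
Total: 368304.0 Mb = 46038.0 MB.
At 200 Mbps: 368304.0 / 200 = 1842 s ≈ 30.7 minutes.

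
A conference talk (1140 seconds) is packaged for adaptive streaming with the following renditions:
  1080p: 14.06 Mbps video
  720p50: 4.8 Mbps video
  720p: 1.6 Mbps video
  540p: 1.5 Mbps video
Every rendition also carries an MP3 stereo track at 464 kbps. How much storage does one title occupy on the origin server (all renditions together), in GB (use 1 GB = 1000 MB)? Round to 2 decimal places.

Audio: 464 kbps = 0.464 Mbps.
Sum of rendition bitrates: (14.06+0.464) + (4.8+0.464) + (1.6+0.464) + (1.5+0.464) = 23.816 Mbps.
× 1140 s = 27,150 Mb = 3,394 MB = 3.394 GB.

3.39 GB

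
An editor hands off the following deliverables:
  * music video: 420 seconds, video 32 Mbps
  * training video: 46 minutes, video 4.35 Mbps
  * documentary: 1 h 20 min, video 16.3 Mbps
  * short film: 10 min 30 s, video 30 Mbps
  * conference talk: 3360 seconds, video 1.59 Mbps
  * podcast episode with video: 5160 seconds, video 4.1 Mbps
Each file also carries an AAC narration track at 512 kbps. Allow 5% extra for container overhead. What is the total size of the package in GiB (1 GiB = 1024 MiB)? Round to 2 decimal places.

Audio: 512 kbps = 0.512 Mbps.
music video: 32.512 Mbps × 420 s × 1.05 = 14337.8 Mb
training video: 4.862 Mbps × 2760 s × 1.05 = 14090.1 Mb
documentary: 16.812 Mbps × 4800 s × 1.05 = 84732.5 Mb
short film: 30.512 Mbps × 630 s × 1.05 = 20183.7 Mb
conference talk: 2.102 Mbps × 3360 s × 1.05 = 7415.9 Mb
podcast episode with video: 4.612 Mbps × 5160 s × 1.05 = 24987.8 Mb
Total: 165747.7 Mb = 20718.5 MB.
= 19.30 GiB.

19.30 GiB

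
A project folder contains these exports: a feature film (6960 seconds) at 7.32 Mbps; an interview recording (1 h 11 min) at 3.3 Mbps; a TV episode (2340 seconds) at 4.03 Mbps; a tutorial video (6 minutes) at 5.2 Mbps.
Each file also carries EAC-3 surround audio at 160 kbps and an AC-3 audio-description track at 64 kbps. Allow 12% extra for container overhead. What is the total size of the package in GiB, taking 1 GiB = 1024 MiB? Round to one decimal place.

Audio total: 160 + 64 = 224 kbps = 0.224 Mbps.
feature film: 7.544 Mbps × 6960 s × 1.12 = 58807.0 Mb
interview recording: 3.524 Mbps × 4260 s × 1.12 = 16813.7 Mb
TV episode: 4.254 Mbps × 2340 s × 1.12 = 11148.9 Mb
tutorial video: 5.424 Mbps × 360 s × 1.12 = 2187.0 Mb
Total: 88956.5 Mb = 11119.6 MB.
= 10.36 GiB.

10.4 GiB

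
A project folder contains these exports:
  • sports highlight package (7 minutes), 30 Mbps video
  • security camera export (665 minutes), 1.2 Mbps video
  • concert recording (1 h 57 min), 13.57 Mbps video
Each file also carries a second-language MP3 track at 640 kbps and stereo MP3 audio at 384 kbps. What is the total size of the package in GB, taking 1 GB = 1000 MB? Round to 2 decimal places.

Audio total: 640 + 384 = 1024 kbps = 1.024 Mbps.
sports highlight package: 31.024 Mbps × 420 s = 13030.1 Mb
security camera export: 2.224 Mbps × 39900 s = 88737.6 Mb
concert recording: 14.594 Mbps × 7020 s = 102449.9 Mb
Total: 204217.6 Mb = 25527.2 MB.
= 25.53 GB.

25.53 GB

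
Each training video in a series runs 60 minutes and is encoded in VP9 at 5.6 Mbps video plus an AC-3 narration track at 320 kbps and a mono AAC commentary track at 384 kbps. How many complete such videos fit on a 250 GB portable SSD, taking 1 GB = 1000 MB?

88

60 min = 3600 s
Audio total: 320 + 384 = 704 kbps = 0.704 Mbps.
Total bitrate: 6.304 Mbps.
Per item: 6.304 Mbps × 3600 s = 22,694 Mb = 2,837 MB.
Capacity: 250 GB = 2,000,000 Mb; 88.13 items → 88 complete.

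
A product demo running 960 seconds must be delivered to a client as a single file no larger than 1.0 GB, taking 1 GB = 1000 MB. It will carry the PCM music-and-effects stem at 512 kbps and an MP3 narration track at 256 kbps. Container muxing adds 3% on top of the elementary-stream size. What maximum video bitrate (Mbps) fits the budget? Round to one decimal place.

7.3 Mbps

Budget: 1.0 GB = 8000.0 Mb.
Stream payload after overhead: 8000.0 / 1.03 = 7767.0 Mb.
Total bitrate budget: 7767.0 Mb / 960 s = 8.091 Mbps.
Audio total: 512 + 256 = 768 kbps = 0.768 Mbps.
Video: 8.091 − 0.768 = 7.323 Mbps.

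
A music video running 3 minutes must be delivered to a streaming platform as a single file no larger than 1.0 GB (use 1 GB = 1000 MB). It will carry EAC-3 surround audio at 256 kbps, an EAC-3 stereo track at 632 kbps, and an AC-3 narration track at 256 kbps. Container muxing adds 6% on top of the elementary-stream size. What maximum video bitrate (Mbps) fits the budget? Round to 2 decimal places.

Budget: 1.0 GB = 8000.0 Mb.
Stream payload after overhead: 8000.0 / 1.06 = 7547.2 Mb.
3 min = 180 s
Total bitrate budget: 7547.2 Mb / 180 s = 41.929 Mbps.
Audio total: 256 + 632 + 256 = 1144 kbps = 1.144 Mbps.
Video: 41.929 − 1.144 = 40.785 Mbps.

40.78 Mbps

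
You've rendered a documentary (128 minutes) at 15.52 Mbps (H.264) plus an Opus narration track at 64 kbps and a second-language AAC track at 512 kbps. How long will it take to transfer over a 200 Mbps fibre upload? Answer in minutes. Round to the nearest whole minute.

128 min = 7680 s
Audio total: 64 + 512 = 576 kbps = 0.576 Mbps.
Total bitrate: 16.096 Mbps.
File: 16.096 Mbps × 7680 s = 123617.3 Mb.
At 200 Mbps: 123617.3 / 200 = 618.1 s ≈ 10.3 minutes.

10 minutes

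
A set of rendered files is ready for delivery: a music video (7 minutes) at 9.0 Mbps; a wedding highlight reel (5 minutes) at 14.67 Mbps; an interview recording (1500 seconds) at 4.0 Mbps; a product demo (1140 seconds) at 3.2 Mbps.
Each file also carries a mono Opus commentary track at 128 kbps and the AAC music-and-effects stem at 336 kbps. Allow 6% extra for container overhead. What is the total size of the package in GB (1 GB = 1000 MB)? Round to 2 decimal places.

Audio total: 128 + 336 = 464 kbps = 0.464 Mbps.
music video: 9.464 Mbps × 420 s × 1.06 = 4213.4 Mb
wedding highlight reel: 15.134 Mbps × 300 s × 1.06 = 4812.6 Mb
interview recording: 4.464 Mbps × 1500 s × 1.06 = 7097.8 Mb
product demo: 3.664 Mbps × 1140 s × 1.06 = 4427.6 Mb
Total: 20551.3 Mb = 2568.9 MB.
= 2.569 GB.

2.57 GB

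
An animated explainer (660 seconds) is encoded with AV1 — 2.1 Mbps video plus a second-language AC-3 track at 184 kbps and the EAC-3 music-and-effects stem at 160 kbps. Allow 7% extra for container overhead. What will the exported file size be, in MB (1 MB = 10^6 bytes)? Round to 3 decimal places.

215.744 MB

Audio total: 184 + 160 = 344 kbps = 0.344 Mbps.
Total bitrate: 2.1 + 0.344 = 2.444 Mbps.
Stream data: 2.444 Mbps × 660 s = 1613.0 Mb.
With 7% container overhead: ×1.07.
1,726 Mb ÷ 8 = 215.7 MB → 215.7 MB.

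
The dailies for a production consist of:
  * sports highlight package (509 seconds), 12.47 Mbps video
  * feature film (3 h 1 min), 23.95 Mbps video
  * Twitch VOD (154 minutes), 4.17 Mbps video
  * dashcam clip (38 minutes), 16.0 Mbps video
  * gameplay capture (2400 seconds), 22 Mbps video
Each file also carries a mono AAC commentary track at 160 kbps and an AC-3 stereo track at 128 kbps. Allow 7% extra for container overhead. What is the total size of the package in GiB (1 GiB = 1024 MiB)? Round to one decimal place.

Audio total: 160 + 128 = 288 kbps = 0.288 Mbps.
sports highlight package: 12.758 Mbps × 509 s × 1.07 = 6948.4 Mb
feature film: 24.238 Mbps × 10860 s × 1.07 = 281650.4 Mb
Twitch VOD: 4.458 Mbps × 9240 s × 1.07 = 44075.4 Mb
dashcam clip: 16.288 Mbps × 2280 s × 1.07 = 39736.2 Mb
gameplay capture: 22.288 Mbps × 2400 s × 1.07 = 57235.6 Mb
Total: 429645.9 Mb = 53705.7 MB.
= 50.02 GiB.

50.0 GiB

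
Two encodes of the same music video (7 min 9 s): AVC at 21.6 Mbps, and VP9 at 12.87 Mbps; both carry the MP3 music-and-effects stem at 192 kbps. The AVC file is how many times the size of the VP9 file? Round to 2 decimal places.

1.67

7 min 9 s = 429 s
Audio: 192 kbps = 0.192 Mbps.
AVC: 21.792 Mbps × 429 s = 9348.8 Mb = 1.088 GiB.
VP9: 13.062 Mbps × 429 s = 5603.6 Mb = 0.652 GiB.
Ratio: 1.088 / 0.652 = 1.668.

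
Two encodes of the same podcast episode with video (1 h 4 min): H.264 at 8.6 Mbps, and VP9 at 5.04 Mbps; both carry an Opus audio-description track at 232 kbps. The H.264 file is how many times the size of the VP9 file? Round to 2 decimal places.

1.68

1 h 4 min = 64 min = 3840 s
Audio: 232 kbps = 0.232 Mbps.
H.264: 8.832 Mbps × 3840 s = 33914.9 Mb = 3.948 GiB.
VP9: 5.272 Mbps × 3840 s = 20244.5 Mb = 2.357 GiB.
Ratio: 3.948 / 2.357 = 1.675.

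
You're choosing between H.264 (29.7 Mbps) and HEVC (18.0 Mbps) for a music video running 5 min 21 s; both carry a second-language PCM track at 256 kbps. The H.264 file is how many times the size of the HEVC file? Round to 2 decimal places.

5 min 21 s = 321 s
Audio: 256 kbps = 0.256 Mbps.
H.264: 29.956 Mbps × 321 s = 9615.9 Mb = 1.119 GiB.
HEVC: 18.256 Mbps × 321 s = 5860.2 Mb = 0.682 GiB.
Ratio: 1.119 / 0.682 = 1.641.

1.64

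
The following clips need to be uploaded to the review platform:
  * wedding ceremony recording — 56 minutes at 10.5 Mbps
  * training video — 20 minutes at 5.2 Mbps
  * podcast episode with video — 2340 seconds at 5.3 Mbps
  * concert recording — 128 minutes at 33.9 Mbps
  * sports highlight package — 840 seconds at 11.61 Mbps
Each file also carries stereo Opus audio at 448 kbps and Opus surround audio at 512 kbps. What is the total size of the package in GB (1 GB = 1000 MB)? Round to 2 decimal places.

Audio total: 448 + 512 = 960 kbps = 0.960 Mbps.
wedding ceremony recording: 11.460 Mbps × 3360 s = 38505.6 Mb
training video: 6.160 Mbps × 1200 s = 7392.0 Mb
podcast episode with video: 6.260 Mbps × 2340 s = 14648.4 Mb
concert recording: 34.860 Mbps × 7680 s = 267724.8 Mb
sports highlight package: 12.570 Mbps × 840 s = 10558.8 Mb
Total: 338829.6 Mb = 42353.7 MB.
= 42.35 GB.

42.35 GB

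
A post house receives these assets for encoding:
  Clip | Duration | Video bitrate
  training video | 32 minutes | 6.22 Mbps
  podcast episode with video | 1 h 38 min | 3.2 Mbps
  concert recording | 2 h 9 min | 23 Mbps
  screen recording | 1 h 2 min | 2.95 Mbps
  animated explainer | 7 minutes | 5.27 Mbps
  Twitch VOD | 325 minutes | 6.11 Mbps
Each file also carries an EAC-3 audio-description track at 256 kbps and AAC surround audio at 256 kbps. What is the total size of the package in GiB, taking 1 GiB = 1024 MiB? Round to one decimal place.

Audio total: 256 + 256 = 512 kbps = 0.512 Mbps.
training video: 6.732 Mbps × 1920 s = 12925.4 Mb
podcast episode with video: 3.712 Mbps × 5880 s = 21826.6 Mb
concert recording: 23.512 Mbps × 7740 s = 181982.9 Mb
screen recording: 3.462 Mbps × 3720 s = 12878.6 Mb
animated explainer: 5.782 Mbps × 420 s = 2428.4 Mb
Twitch VOD: 6.622 Mbps × 19500 s = 129129.0 Mb
Total: 361171.0 Mb = 45146.4 MB.
= 42.05 GiB.

42.0 GiB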